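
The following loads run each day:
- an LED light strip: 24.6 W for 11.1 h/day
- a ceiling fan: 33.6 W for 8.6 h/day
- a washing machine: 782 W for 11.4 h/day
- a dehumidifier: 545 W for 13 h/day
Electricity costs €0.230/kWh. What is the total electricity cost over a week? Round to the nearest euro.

€27

LED light strip: 24.6 W × 11.1 h × 7 d = 1,911 Wh = 1.911 kWh
ceiling fan: 33.6 W × 8.6 h × 7 d = 2,023 Wh = 2.023 kWh
washing machine: 782 W × 11.4 h × 7 d = 62,404 Wh = 62.4 kWh
dehumidifier: 545 W × 13 h × 7 d = 49,595 Wh = 49.59 kWh
Total energy = 1.911 + 2.023 + 62.4 + 49.59 = 115.9 kWh
Cost = 115.9 kWh × €0.230 = €26.66 ≈ €27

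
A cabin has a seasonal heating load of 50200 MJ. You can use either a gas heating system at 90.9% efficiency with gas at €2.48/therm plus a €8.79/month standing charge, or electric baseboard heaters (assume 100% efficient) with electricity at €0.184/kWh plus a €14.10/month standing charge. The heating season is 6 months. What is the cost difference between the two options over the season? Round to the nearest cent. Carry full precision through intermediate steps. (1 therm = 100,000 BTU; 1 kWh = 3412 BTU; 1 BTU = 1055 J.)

€1299.69

Heat load = 50200 MJ = 50,200,000,000 J / 1055 = 47,582,938 BTU
Gas: input = 47,582,938 / 0.909 = 52,346,467 BTU = 523.5 therm → 523.5 × €2.48 = €1,298.19; + 6 × €8.79 standing = €1,350.93
Electric: 47,582,938 BTU / 3412 = 13,950 kWh → × €0.184 = €2,566.02; + 6 × €14.10 standing = €2,650.62
Difference = |€1,350.93 − €2,650.62| = €1,299.69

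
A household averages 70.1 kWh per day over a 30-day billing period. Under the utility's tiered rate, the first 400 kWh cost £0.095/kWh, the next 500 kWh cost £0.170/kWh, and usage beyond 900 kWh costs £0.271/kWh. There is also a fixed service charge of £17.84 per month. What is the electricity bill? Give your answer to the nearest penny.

Usage = 70.1 kWh/day × 30 days = 2103 kWh
First 400 kWh × £0.095 = £38.00
Next 500 kWh × £0.170 = £85.00
Remaining 1203 kWh × £0.271 = £326.01
Energy charge = £449.01; + service £17.84 = £466.85

£466.85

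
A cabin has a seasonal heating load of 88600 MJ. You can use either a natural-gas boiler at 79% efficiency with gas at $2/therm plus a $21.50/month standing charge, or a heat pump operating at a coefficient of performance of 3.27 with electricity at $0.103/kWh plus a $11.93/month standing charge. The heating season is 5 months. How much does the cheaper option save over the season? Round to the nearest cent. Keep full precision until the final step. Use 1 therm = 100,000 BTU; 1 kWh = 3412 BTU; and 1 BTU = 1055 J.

$1398.67

Heat load = 88600 MJ = 88,600,000,000 J / 1055 = 83,981,043 BTU
Gas: input = 83,981,043 / 0.79 = 106,305,117 BTU = 1,063 therm → 1,063 × $2 = $2,126.10; + 5 × $21.50 standing = $2,233.60
Heat pump: 83,981,043 BTU / 3412 = 24,610 kWh heat; / 3.27 = 7,527 kWh in → × $0.103 = $775.29; + 5 × $11.93 standing = $834.94
Difference = |$2,233.60 − $834.94| = $1,398.67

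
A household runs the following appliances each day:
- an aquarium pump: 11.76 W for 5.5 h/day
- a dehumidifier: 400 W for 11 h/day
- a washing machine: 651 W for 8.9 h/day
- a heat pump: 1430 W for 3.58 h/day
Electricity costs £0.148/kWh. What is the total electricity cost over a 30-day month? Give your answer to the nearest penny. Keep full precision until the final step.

aquarium pump: 11.76 W × 5.5 h × 30 d = 1,940 Wh = 1.94 kWh
dehumidifier: 400 W × 11 h × 30 d = 132,000 Wh = 132 kWh
washing machine: 651 W × 8.9 h × 30 d = 173,817 Wh = 173.8 kWh
heat pump: 1430 W × 3.58 h × 30 d = 153,582 Wh = 153.6 kWh
Total energy = 1.94 + 132 + 173.8 + 153.6 = 461.3 kWh
Cost = 461.3 kWh × £0.148 = £68.28

£68.28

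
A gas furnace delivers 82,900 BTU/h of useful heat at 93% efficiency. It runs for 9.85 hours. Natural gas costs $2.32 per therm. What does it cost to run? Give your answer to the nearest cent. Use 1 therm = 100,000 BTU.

Heat delivered = 82,900 BTU/h × 9.85 h = 816,565 BTU
Gas input = 816,565 / 0.93 = 878,027 BTU
= 878,027 / 100,000 = 8.78 therm
Cost = 8.78 × $2.32/therm = $20.37

$20.37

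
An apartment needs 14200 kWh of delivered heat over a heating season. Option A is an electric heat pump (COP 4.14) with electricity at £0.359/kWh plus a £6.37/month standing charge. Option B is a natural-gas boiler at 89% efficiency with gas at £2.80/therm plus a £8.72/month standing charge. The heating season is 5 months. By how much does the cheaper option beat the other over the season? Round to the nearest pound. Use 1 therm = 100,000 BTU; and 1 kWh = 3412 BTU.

£305

Heat load = 14200 kWh × 3412 = 48,450,400 BTU
Gas: input = 48,450,400 / 0.89 = 54,438,652 BTU = 544.4 therm → 544.4 × £2.80 = £1,524.28; + 5 × £8.72 standing = £1,567.88
Heat pump: 48,450,400 BTU / 3412 = 14,200 kWh heat; / 4.14 = 3,430 kWh in → × £0.359 = £1,231.35; + 5 × £6.37 standing = £1,263.20
Difference = |£1,567.88 − £1,263.20| = £304.68 ≈ £305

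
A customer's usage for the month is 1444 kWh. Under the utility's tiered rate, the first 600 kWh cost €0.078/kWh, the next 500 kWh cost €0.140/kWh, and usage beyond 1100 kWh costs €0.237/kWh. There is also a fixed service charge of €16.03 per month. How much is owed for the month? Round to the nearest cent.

€214.36

First 600 kWh × €0.078 = €46.80
Next 500 kWh × €0.140 = €70.00
Remaining 344 kWh × €0.237 = €81.53
Energy charge = €198.33; + service €16.03 = €214.36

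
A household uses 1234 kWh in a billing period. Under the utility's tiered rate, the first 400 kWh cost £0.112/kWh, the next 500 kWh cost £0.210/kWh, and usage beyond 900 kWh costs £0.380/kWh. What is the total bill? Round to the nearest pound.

£277

First 400 kWh × £0.112 = £44.80
Next 500 kWh × £0.210 = £105.00
Remaining 334 kWh × £0.380 = £126.92
Total = £276.72 ≈ £277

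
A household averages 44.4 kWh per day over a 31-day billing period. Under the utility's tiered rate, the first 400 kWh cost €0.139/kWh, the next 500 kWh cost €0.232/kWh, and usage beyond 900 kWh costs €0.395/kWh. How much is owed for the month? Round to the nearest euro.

Usage = 44.4 kWh/day × 31 days = 1376.4 kWh
First 400 kWh × €0.139 = €55.60
Next 500 kWh × €0.232 = €116.00
Remaining 476.4 kWh × €0.395 = €188.18
Total = €359.78 ≈ €360

€360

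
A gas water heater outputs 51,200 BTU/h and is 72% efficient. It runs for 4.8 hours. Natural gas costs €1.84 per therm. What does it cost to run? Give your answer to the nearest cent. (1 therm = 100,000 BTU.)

€6.28

Heat delivered = 51,200 BTU/h × 4.8 h = 245,760 BTU
Gas input = 245,760 / 0.72 = 341,333 BTU
= 341,333 / 100,000 = 3.413 therm
Cost = 3.413 × €1.84/therm = €6.28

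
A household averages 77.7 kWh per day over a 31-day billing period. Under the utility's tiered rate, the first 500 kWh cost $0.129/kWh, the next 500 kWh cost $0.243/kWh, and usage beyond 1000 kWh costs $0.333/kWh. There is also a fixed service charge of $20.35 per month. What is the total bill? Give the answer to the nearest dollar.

Usage = 77.7 kWh/day × 31 days = 2408.7 kWh
First 500 kWh × $0.129 = $64.50
Next 500 kWh × $0.243 = $121.50
Remaining 1408.7 kWh × $0.333 = $469.10
Energy charge = $655.10; + service $20.35 = $675.45 ≈ $675

$675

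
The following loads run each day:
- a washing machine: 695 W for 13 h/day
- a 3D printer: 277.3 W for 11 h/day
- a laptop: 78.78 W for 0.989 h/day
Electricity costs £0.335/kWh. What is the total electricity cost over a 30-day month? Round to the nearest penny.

washing machine: 695 W × 13 h × 30 d = 271,050 Wh = 271.1 kWh
3D printer: 277.3 W × 11 h × 30 d = 91,509 Wh = 91.51 kWh
laptop: 78.78 W × 0.989 h × 30 d = 2,337 Wh = 2.337 kWh
Total energy = 271.1 + 91.51 + 2.337 = 364.9 kWh
Cost = 364.9 kWh × £0.335 = £122.24

£122.24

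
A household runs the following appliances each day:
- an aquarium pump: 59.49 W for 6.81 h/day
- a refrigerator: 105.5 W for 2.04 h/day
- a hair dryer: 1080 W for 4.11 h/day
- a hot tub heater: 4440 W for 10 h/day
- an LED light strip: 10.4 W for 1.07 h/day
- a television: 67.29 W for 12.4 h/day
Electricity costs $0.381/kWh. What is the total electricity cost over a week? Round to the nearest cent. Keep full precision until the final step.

aquarium pump: 59.49 W × 6.81 h × 7 d = 2,836 Wh = 2.836 kWh
refrigerator: 105.5 W × 2.04 h × 7 d = 1,507 Wh = 1.507 kWh
hair dryer: 1080 W × 4.11 h × 7 d = 31,072 Wh = 31.07 kWh
hot tub heater: 4440 W × 10 h × 7 d = 310,800 Wh = 310.8 kWh
LED light strip: 10.4 W × 1.07 h × 7 d = 78 Wh = 0.0779 kWh
television: 67.29 W × 12.4 h × 7 d = 5,841 Wh = 5.841 kWh
Total energy = 2.836 + 1.507 + 31.07 + 310.8 + 0.0779 + 5.841 = 352.1 kWh
Cost = 352.1 kWh × $0.381 = $134.16

$134.16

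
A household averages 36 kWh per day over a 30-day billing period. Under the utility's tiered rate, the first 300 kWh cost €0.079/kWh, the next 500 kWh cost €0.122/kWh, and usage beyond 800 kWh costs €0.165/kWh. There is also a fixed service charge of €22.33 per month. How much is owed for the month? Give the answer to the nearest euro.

Usage = 36 kWh/day × 30 days = 1080 kWh
First 300 kWh × €0.079 = €23.70
Next 500 kWh × €0.122 = €61.00
Remaining 280 kWh × €0.165 = €46.20
Energy charge = €130.90; + service €22.33 = €153.23 ≈ €153

€153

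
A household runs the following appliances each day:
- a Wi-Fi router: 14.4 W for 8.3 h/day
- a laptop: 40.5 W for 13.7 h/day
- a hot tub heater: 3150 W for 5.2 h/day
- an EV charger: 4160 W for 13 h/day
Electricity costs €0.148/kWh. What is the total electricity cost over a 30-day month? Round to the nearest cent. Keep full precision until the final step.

Wi-Fi router: 14.4 W × 8.3 h × 30 d = 3,586 Wh = 3.586 kWh
laptop: 40.5 W × 13.7 h × 30 d = 16,646 Wh = 16.65 kWh
hot tub heater: 3150 W × 5.2 h × 30 d = 491,400 Wh = 491.4 kWh
EV charger: 4160 W × 13 h × 30 d = 1,622,400 Wh = 1,622 kWh
Total energy = 3.586 + 16.65 + 491.4 + 1,622 = 2,134 kWh
Cost = 2,134 kWh × €0.148 = €315.84

€315.84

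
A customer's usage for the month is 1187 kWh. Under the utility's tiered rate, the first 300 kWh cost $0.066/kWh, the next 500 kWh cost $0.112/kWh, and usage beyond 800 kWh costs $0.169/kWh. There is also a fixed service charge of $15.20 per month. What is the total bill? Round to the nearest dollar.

$156

First 300 kWh × $0.066 = $19.80
Next 500 kWh × $0.112 = $56.00
Remaining 387 kWh × $0.169 = $65.40
Energy charge = $141.20; + service $15.20 = $156.40 ≈ $156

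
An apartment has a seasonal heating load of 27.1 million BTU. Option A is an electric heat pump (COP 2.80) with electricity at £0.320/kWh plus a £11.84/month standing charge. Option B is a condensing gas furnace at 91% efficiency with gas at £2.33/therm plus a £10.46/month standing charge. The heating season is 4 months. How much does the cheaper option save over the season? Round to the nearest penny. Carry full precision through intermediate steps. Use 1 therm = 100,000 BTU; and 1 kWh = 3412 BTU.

£219.36

Heat load = 27.1 × 10⁶ BTU = 27,100,000 BTU
Gas: input = 27,100,000 / 0.910 = 29,780,220 BTU = 297.8 therm → 297.8 × £2.33 = £693.88; + 4 × £10.46 standing = £735.72
Heat pump: 27,100,000 BTU / 3412 = 7,943 kWh heat; / 2.80 = 2,837 kWh in → × £0.320 = £907.72; + 4 × £11.84 standing = £955.08
Difference = |£735.72 − £955.08| = £219.36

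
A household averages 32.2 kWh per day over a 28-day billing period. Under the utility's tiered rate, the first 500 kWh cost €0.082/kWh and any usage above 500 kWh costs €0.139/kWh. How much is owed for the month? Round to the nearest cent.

€96.82

Usage = 32.2 kWh/day × 28 days = 901.6 kWh
First 500 kWh × €0.082 = €41.00
Remaining 401.6 kWh × €0.139 = €55.82
Total = €96.82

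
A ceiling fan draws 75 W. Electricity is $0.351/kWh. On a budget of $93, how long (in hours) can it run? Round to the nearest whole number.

Energy budget = $93 / $0.351 per kWh = 265 kWh = 264,957 Wh
Runtime = 264,957 Wh / 75 W = 3,533 h

3533 h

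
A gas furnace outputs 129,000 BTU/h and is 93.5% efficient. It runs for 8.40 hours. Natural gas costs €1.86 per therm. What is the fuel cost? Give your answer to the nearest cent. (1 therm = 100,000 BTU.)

Heat delivered = 129,000 BTU/h × 8.40 h = 1,083,600 BTU
Gas input = 1,083,600 / 0.935 = 1,158,930 BTU
= 1,158,930 / 100,000 = 11.59 therm
Cost = 11.59 × €1.86/therm = €21.56

€21.56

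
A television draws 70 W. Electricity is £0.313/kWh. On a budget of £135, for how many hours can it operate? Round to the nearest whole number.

Energy budget = £135 / £0.313 per kWh = 431.3 kWh = 431,310 Wh
Runtime = 431,310 Wh / 70 W = 6,162 h

6162 h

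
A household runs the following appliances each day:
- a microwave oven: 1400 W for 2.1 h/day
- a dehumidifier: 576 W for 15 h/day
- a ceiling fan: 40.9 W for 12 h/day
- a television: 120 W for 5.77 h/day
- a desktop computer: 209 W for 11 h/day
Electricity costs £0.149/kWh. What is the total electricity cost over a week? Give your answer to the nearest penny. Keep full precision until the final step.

microwave oven: 1400 W × 2.1 h × 7 d = 20,580 Wh = 20.58 kWh
dehumidifier: 576 W × 15 h × 7 d = 60,480 Wh = 60.48 kWh
ceiling fan: 40.9 W × 12 h × 7 d = 3,436 Wh = 3.436 kWh
television: 120 W × 5.77 h × 7 d = 4,847 Wh = 4.847 kWh
desktop computer: 209 W × 11 h × 7 d = 16,093 Wh = 16.09 kWh
Total energy = 20.58 + 60.48 + 3.436 + 4.847 + 16.09 = 105.4 kWh
Cost = 105.4 kWh × £0.149 = £15.71

£15.71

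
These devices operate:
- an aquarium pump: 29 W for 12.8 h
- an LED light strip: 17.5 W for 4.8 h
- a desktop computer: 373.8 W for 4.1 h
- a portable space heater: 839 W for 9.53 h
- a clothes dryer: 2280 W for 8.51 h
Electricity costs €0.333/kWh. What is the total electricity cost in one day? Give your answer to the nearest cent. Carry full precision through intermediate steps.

€9.79

aquarium pump: 29 W × 12.8 h = 371 Wh = 0.3712 kWh
LED light strip: 17.5 W × 4.8 h = 84 Wh = 0.084 kWh
desktop computer: 373.8 W × 4.1 h = 1,533 Wh = 1.533 kWh
portable space heater: 839 W × 9.53 h = 7,996 Wh = 7.996 kWh
clothes dryer: 2280 W × 8.51 h = 19,403 Wh = 19.4 kWh
Total energy = 0.3712 + 0.084 + 1.533 + 7.996 + 19.4 = 29.39 kWh
Cost = 29.39 kWh × €0.333 = €9.79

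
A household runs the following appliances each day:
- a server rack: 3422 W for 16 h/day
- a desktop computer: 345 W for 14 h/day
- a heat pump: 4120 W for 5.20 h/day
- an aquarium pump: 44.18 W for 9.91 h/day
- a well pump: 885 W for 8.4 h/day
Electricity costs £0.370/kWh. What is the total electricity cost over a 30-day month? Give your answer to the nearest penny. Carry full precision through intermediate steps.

£986.54

server rack: 3422 W × 16 h × 30 d = 1,642,560 Wh = 1,643 kWh
desktop computer: 345 W × 14 h × 30 d = 144,900 Wh = 144.9 kWh
heat pump: 4120 W × 5.20 h × 30 d = 642,720 Wh = 642.7 kWh
aquarium pump: 44.18 W × 9.91 h × 30 d = 13,135 Wh = 13.13 kWh
well pump: 885 W × 8.4 h × 30 d = 223,020 Wh = 223 kWh
Total energy = 1,643 + 144.9 + 642.7 + 13.13 + 223 = 2,666 kWh
Cost = 2,666 kWh × £0.370 = £986.54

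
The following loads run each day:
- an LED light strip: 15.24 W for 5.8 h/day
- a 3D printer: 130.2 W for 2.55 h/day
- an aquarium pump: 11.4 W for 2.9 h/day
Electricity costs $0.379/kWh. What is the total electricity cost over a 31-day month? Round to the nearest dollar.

$5

LED light strip: 15.24 W × 5.8 h × 31 d = 2,740 Wh = 2.74 kWh
3D printer: 130.2 W × 2.55 h × 31 d = 10,292 Wh = 10.29 kWh
aquarium pump: 11.4 W × 2.9 h × 31 d = 1,025 Wh = 1.025 kWh
Total energy = 2.74 + 10.29 + 1.025 = 14.06 kWh
Cost = 14.06 kWh × $0.379 = $5.33 ≈ $5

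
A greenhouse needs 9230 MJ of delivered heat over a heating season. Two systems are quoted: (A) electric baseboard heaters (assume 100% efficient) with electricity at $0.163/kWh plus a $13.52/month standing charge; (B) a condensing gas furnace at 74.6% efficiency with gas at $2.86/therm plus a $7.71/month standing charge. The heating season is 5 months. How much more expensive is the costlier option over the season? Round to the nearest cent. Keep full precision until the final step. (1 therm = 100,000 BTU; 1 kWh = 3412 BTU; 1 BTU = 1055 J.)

Heat load = 9230 MJ = 9,230,000,000 J / 1055 = 8,748,815 BTU
Gas: input = 8,748,815 / 0.746 = 11,727,634 BTU = 117.3 therm → 117.3 × $2.86 = $335.41; + 5 × $7.71 standing = $373.96
Electric: 8,748,815 BTU / 3412 = 2,564 kWh → × $0.163 = $417.95; + 5 × $13.52 standing = $485.55
Difference = |$373.96 − $485.55| = $111.59

$111.59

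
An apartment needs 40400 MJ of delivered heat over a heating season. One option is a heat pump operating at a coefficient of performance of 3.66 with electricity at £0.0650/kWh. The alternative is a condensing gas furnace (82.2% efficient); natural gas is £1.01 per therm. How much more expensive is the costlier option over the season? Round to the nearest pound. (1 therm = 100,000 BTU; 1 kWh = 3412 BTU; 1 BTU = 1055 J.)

Heat load = 40400 MJ = 40,400,000,000 J / 1055 = 38,293,839 BTU
Gas: input = 38,293,839 / 0.822 = 46,586,179 BTU = 465.9 therm → 465.9 × £1.01 = £470.52
Heat pump: 38,293,839 BTU / 3412 = 11,220 kWh heat; / 3.66 = 3,066 kWh in → × £0.0650 = £199.32
Difference = |£470.52 − £199.32| = £271.20 ≈ £271

£271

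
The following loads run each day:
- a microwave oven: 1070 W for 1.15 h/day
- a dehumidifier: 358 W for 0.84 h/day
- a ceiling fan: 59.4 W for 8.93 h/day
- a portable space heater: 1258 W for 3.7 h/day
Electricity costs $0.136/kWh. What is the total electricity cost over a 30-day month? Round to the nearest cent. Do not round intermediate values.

$27.40

microwave oven: 1070 W × 1.15 h × 30 d = 36,915 Wh = 36.91 kWh
dehumidifier: 358 W × 0.84 h × 30 d = 9,022 Wh = 9.022 kWh
ceiling fan: 59.4 W × 8.93 h × 30 d = 15,913 Wh = 15.91 kWh
portable space heater: 1258 W × 3.7 h × 30 d = 139,638 Wh = 139.6 kWh
Total energy = 36.91 + 9.022 + 15.91 + 139.6 = 201.5 kWh
Cost = 201.5 kWh × $0.136 = $27.40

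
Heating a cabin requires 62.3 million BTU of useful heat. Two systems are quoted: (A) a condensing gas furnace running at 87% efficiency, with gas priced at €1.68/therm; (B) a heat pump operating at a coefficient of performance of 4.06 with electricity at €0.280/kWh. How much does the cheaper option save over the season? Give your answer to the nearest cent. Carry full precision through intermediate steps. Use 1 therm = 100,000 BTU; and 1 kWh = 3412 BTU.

€56.21

Heat load = 62.3 × 10⁶ BTU = 62,300,000 BTU
Gas: input = 62,300,000 / 0.87 = 71,609,195 BTU = 716.1 therm → 716.1 × €1.68 = €1,203.03
Heat pump: 62,300,000 BTU / 3412 = 18,260 kWh heat; / 4.06 = 4,497 kWh in → × €0.280 = €1,259.25
Difference = |€1,203.03 − €1,259.25| = €56.21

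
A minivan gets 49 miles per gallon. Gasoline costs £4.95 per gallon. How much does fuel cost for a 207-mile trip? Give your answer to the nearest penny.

Fuel = 207 mi / 49 mpg = 4.224 gal
Cost = 4.224 gal × £4.95/gal = £20.91

£20.91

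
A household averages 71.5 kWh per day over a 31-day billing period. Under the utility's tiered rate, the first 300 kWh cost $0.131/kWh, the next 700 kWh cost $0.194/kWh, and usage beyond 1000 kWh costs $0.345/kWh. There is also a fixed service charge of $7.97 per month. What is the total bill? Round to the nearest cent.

$602.76

Usage = 71.5 kWh/day × 31 days = 2216.5 kWh
First 300 kWh × $0.131 = $39.30
Next 700 kWh × $0.194 = $135.80
Remaining 1216.5 kWh × $0.345 = $419.69
Energy charge = $594.79; + service $7.97 = $602.76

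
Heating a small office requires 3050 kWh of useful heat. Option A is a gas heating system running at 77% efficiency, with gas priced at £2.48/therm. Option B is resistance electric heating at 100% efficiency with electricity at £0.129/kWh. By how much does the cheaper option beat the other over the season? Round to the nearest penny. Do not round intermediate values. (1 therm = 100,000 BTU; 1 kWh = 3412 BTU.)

Heat load = 3050 kWh × 3412 = 10,406,600 BTU
Gas: input = 10,406,600 / 0.77 = 13,515,065 BTU = 135.2 therm → 135.2 × £2.48 = £335.17
Electric: 10,406,600 BTU / 3412 = 3,050 kWh → × £0.129 = £393.45
Difference = |£335.17 − £393.45| = £58.28

£58.28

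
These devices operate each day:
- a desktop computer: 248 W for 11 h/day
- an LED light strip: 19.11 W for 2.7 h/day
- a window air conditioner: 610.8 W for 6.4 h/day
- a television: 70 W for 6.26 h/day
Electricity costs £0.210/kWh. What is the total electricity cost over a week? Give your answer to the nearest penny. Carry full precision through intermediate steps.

£10.48

desktop computer: 248 W × 11 h × 7 d = 19,096 Wh = 19.1 kWh
LED light strip: 19.11 W × 2.7 h × 7 d = 361 Wh = 0.3612 kWh
window air conditioner: 610.8 W × 6.4 h × 7 d = 27,364 Wh = 27.36 kWh
television: 70 W × 6.26 h × 7 d = 3,067 Wh = 3.067 kWh
Total energy = 19.1 + 0.3612 + 27.36 + 3.067 = 49.89 kWh
Cost = 49.89 kWh × £0.210 = £10.48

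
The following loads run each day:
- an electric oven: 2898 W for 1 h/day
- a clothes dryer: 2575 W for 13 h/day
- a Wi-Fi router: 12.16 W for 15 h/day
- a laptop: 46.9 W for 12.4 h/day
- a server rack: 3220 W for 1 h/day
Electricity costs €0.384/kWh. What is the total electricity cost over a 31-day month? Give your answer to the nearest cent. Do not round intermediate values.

€480.41

electric oven: 2898 W × 1 h × 31 d = 89,838 Wh = 89.84 kWh
clothes dryer: 2575 W × 13 h × 31 d = 1,037,725 Wh = 1,038 kWh
Wi-Fi router: 12.16 W × 15 h × 31 d = 5,654 Wh = 5.654 kWh
laptop: 46.9 W × 12.4 h × 31 d = 18,028 Wh = 18.03 kWh
server rack: 3220 W × 1 h × 31 d = 99,820 Wh = 99.82 kWh
Total energy = 89.84 + 1,038 + 5.654 + 18.03 + 99.82 = 1,251 kWh
Cost = 1,251 kWh × €0.384 = €480.41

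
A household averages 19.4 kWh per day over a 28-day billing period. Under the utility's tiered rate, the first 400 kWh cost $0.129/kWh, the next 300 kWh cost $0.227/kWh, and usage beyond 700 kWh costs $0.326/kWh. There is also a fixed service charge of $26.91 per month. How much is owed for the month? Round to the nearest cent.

Usage = 19.4 kWh/day × 28 days = 543.2 kWh
First 400 kWh × $0.129 = $51.60
Next 143.2 kWh × $0.227 = $32.51
Remaining tier: 0 kWh (not reached)
Energy charge = $84.11; + service $26.91 = $111.02

$111.02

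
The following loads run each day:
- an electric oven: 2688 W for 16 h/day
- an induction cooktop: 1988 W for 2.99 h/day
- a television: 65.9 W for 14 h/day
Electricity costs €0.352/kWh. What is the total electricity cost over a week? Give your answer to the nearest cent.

€122.89

electric oven: 2688 W × 16 h × 7 d = 301,056 Wh = 301.1 kWh
induction cooktop: 1988 W × 2.99 h × 7 d = 41,609 Wh = 41.61 kWh
television: 65.9 W × 14 h × 7 d = 6,458 Wh = 6.458 kWh
Total energy = 301.1 + 41.61 + 6.458 = 349.1 kWh
Cost = 349.1 kWh × €0.352 = €122.89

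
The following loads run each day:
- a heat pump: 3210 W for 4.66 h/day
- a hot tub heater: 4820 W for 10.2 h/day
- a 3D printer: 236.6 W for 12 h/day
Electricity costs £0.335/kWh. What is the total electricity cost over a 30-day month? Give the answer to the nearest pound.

heat pump: 3210 W × 4.66 h × 30 d = 448,758 Wh = 448.8 kWh
hot tub heater: 4820 W × 10.2 h × 30 d = 1,474,920 Wh = 1,475 kWh
3D printer: 236.6 W × 12 h × 30 d = 85,176 Wh = 85.18 kWh
Total energy = 448.8 + 1,475 + 85.18 = 2,009 kWh
Cost = 2,009 kWh × £0.335 = £672.97 ≈ £673

£673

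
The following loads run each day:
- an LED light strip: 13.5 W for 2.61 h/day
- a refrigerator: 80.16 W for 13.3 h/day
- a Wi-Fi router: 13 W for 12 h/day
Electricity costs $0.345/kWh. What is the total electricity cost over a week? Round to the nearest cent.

$3.04

LED light strip: 13.5 W × 2.61 h × 7 d = 247 Wh = 0.2466 kWh
refrigerator: 80.16 W × 13.3 h × 7 d = 7,463 Wh = 7.463 kWh
Wi-Fi router: 13 W × 12 h × 7 d = 1,092 Wh = 1.092 kWh
Total energy = 0.2466 + 7.463 + 1.092 = 8.802 kWh
Cost = 8.802 kWh × $0.345 = $3.04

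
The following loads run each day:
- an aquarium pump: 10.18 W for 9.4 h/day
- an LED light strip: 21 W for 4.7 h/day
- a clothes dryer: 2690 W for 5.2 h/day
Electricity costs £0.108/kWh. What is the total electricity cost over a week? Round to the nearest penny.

aquarium pump: 10.18 W × 9.4 h × 7 d = 670 Wh = 0.6698 kWh
LED light strip: 21 W × 4.7 h × 7 d = 691 Wh = 0.6909 kWh
clothes dryer: 2690 W × 5.2 h × 7 d = 97,916 Wh = 97.92 kWh
Total energy = 0.6698 + 0.6909 + 97.92 = 99.28 kWh
Cost = 99.28 kWh × £0.108 = £10.72

£10.72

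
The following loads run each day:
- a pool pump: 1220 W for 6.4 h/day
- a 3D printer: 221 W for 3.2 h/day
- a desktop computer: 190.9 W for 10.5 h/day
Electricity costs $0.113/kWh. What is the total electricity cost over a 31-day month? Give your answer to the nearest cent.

$36.85

pool pump: 1220 W × 6.4 h × 31 d = 242,048 Wh = 242 kWh
3D printer: 221 W × 3.2 h × 31 d = 21,923 Wh = 21.92 kWh
desktop computer: 190.9 W × 10.5 h × 31 d = 62,138 Wh = 62.14 kWh
Total energy = 242 + 21.92 + 62.14 = 326.1 kWh
Cost = 326.1 kWh × $0.113 = $36.85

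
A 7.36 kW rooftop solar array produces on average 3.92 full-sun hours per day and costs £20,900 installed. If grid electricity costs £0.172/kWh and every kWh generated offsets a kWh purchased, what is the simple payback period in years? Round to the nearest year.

Daily generation = 7.36 kW × 3.92 h = 28.85 kWh
Annual generation = 28.85 × 365 = 10531 kWh
Annual savings = 10531 × £0.172 = £1,811.28
Payback = £20,900 / £1,811.28 = 11.5 years

12 years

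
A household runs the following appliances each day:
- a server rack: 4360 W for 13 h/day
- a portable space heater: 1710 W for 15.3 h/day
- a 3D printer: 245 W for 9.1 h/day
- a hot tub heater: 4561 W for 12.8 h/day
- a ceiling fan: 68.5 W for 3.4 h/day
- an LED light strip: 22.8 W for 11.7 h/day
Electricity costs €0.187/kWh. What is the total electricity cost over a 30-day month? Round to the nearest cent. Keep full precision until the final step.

€807.58

server rack: 4360 W × 13 h × 30 d = 1,700,400 Wh = 1,700 kWh
portable space heater: 1710 W × 15.3 h × 30 d = 784,890 Wh = 784.9 kWh
3D printer: 245 W × 9.1 h × 30 d = 66,885 Wh = 66.89 kWh
hot tub heater: 4561 W × 12.8 h × 30 d = 1,751,424 Wh = 1,751 kWh
ceiling fan: 68.5 W × 3.4 h × 30 d = 6,987 Wh = 6.987 kWh
LED light strip: 22.8 W × 11.7 h × 30 d = 8,003 Wh = 8.003 kWh
Total energy = 1,700 + 784.9 + 66.89 + 1,751 + 6.987 + 8.003 = 4,319 kWh
Cost = 4,319 kWh × €0.187 = €807.58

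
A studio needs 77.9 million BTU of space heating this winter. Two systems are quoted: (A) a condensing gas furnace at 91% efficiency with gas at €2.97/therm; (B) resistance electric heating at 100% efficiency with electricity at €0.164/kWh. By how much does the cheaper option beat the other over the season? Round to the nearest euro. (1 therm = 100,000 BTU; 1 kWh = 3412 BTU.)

Heat load = 77.9 × 10⁶ BTU = 77,900,000 BTU
Gas: input = 77,900,000 / 0.91 = 85,604,396 BTU = 856 therm → 856 × €2.97 = €2,542.45
Electric: 77,900,000 BTU / 3412 = 22,830 kWh → × €0.164 = €3,744.31
Difference = |€2,542.45 − €3,744.31| = €1,201.86 ≈ €1202

€1202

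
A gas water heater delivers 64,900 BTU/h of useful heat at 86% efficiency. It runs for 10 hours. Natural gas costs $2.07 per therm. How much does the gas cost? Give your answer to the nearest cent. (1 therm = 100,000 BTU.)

Heat delivered = 64,900 BTU/h × 10 h = 649,000 BTU
Gas input = 649,000 / 0.86 = 754,651 BTU
= 754,651 / 100,000 = 7.547 therm
Cost = 7.547 × $2.07/therm = $15.62

$15.62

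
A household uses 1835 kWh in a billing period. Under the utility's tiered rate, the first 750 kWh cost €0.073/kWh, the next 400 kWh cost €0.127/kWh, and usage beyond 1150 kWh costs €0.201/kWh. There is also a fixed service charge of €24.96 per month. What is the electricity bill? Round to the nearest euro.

First 750 kWh × €0.073 = €54.75
Next 400 kWh × €0.127 = €50.80
Remaining 685 kWh × €0.201 = €137.69
Energy charge = €243.24; + service €24.96 = €268.19 ≈ €268

€268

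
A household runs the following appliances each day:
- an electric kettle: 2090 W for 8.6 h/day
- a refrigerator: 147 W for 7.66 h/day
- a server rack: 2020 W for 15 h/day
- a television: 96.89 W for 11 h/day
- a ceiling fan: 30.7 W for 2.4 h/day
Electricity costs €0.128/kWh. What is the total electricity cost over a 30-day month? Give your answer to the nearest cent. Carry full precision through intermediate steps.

electric kettle: 2090 W × 8.6 h × 30 d = 539,220 Wh = 539.2 kWh
refrigerator: 147 W × 7.66 h × 30 d = 33,781 Wh = 33.78 kWh
server rack: 2020 W × 15 h × 30 d = 909,000 Wh = 909 kWh
television: 96.89 W × 11 h × 30 d = 31,974 Wh = 31.97 kWh
ceiling fan: 30.7 W × 2.4 h × 30 d = 2,210 Wh = 2.21 kWh
Total energy = 539.2 + 33.78 + 909 + 31.97 + 2.21 = 1,516 kWh
Cost = 1,516 kWh × €0.128 = €194.07

€194.07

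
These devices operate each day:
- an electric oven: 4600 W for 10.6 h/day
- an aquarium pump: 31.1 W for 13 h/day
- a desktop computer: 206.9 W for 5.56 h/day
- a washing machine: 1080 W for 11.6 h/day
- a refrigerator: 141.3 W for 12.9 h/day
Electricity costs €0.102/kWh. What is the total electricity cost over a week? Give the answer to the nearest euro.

electric oven: 4600 W × 10.6 h × 7 d = 341,320 Wh = 341.3 kWh
aquarium pump: 31.1 W × 13 h × 7 d = 2,830 Wh = 2.83 kWh
desktop computer: 206.9 W × 5.56 h × 7 d = 8,053 Wh = 8.053 kWh
washing machine: 1080 W × 11.6 h × 7 d = 87,696 Wh = 87.7 kWh
refrigerator: 141.3 W × 12.9 h × 7 d = 12,759 Wh = 12.76 kWh
Total energy = 341.3 + 2.83 + 8.053 + 87.7 + 12.76 = 452.7 kWh
Cost = 452.7 kWh × €0.102 = €46.17 ≈ €46

€46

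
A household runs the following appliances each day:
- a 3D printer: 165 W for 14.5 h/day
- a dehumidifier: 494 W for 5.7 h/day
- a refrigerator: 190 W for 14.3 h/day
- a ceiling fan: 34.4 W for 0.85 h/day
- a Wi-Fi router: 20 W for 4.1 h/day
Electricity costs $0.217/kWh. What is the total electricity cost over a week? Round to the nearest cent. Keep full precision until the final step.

$12.21

3D printer: 165 W × 14.5 h × 7 d = 16,748 Wh = 16.75 kWh
dehumidifier: 494 W × 5.7 h × 7 d = 19,711 Wh = 19.71 kWh
refrigerator: 190 W × 14.3 h × 7 d = 19,019 Wh = 19.02 kWh
ceiling fan: 34.4 W × 0.85 h × 7 d = 205 Wh = 0.2047 kWh
Wi-Fi router: 20 W × 4.1 h × 7 d = 574 Wh = 0.574 kWh
Total energy = 16.75 + 19.71 + 19.02 + 0.2047 + 0.574 = 56.26 kWh
Cost = 56.26 kWh × $0.217 = $12.21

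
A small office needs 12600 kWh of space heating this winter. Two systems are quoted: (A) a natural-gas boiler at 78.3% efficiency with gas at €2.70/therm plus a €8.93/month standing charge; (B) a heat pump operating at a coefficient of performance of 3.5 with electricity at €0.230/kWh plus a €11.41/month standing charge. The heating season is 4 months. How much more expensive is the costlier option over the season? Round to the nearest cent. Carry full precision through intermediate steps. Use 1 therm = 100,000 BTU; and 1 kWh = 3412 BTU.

Heat load = 12600 kWh × 3412 = 42,991,200 BTU
Gas: input = 42,991,200 / 0.783 = 54,905,747 BTU = 549.1 therm → 549.1 × €2.70 = €1,482.46; + 4 × €8.93 standing = €1,518.18
Heat pump: 42,991,200 BTU / 3412 = 12,600 kWh heat; / 3.5 = 3,600 kWh in → × €0.230 = €828.00; + 4 × €11.41 standing = €873.64
Difference = |€1,518.18 − €873.64| = €644.54

€644.54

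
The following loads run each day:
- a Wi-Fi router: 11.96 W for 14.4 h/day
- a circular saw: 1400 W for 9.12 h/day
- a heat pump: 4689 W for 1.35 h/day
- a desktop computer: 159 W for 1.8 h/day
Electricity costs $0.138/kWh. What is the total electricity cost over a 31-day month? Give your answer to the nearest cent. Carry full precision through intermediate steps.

Wi-Fi router: 11.96 W × 14.4 h × 31 d = 5,339 Wh = 5.339 kWh
circular saw: 1400 W × 9.12 h × 31 d = 395,808 Wh = 395.8 kWh
heat pump: 4689 W × 1.35 h × 31 d = 196,235 Wh = 196.2 kWh
desktop computer: 159 W × 1.8 h × 31 d = 8,872 Wh = 8.872 kWh
Total energy = 5.339 + 395.8 + 196.2 + 8.872 = 606.3 kWh
Cost = 606.3 kWh × $0.138 = $83.66

$83.66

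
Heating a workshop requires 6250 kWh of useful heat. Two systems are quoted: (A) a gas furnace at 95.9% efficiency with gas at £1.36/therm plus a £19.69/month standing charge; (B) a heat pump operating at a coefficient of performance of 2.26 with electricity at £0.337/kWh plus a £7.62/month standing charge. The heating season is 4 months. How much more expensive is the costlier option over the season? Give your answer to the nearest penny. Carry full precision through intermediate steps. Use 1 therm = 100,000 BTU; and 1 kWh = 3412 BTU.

£581.27

Heat load = 6250 kWh × 3412 = 21,325,000 BTU
Gas: input = 21,325,000 / 0.959 = 22,236,705 BTU = 222.4 therm → 222.4 × £1.36 = £302.42; + 4 × £19.69 standing = £381.18
Heat pump: 21,325,000 BTU / 3412 = 6,250 kWh heat; / 2.26 = 2,765 kWh in → × £0.337 = £931.97; + 4 × £7.62 standing = £962.45
Difference = |£381.18 − £962.45| = £581.27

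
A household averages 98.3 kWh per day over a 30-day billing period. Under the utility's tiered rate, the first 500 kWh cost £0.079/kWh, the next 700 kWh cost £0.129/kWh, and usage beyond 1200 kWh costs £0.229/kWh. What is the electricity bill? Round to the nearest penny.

£530.32

Usage = 98.3 kWh/day × 30 days = 2949 kWh
First 500 kWh × £0.079 = £39.50
Next 700 kWh × £0.129 = £90.30
Remaining 1749 kWh × £0.229 = £400.52
Total = £530.32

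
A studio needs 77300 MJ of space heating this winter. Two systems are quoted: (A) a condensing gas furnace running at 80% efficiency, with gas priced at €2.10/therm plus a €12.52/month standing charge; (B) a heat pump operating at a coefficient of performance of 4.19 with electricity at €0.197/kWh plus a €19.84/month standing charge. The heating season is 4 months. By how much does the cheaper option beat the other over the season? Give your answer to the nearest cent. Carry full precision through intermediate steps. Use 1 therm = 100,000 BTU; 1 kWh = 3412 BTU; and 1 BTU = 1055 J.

Heat load = 77300 MJ = 77,300,000,000 J / 1055 = 73,270,142 BTU
Gas: input = 73,270,142 / 0.80 = 91,587,678 BTU = 915.9 therm → 915.9 × €2.10 = €1,923.34; + 4 × €12.52 standing = €1,973.42
Heat pump: 73,270,142 BTU / 3412 = 21,470 kWh heat; / 4.19 = 5,125 kWh in → × €0.197 = €1,009.65; + 4 × €19.84 standing = €1,089.01
Difference = |€1,973.42 − €1,089.01| = €884.41

€884.41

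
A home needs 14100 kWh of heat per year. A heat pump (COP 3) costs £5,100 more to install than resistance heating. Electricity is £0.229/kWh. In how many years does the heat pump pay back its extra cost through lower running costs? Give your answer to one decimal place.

Resistance: 14100 kWh × £0.229 = £3,228.90/yr
Heat pump: 14100 / 3 = 4700 kWh in → × £0.229 = £1,076.30/yr
Annual savings = £2,152.60
Payback = £5,100 / £2,152.60 = 2.37 years

2.4 years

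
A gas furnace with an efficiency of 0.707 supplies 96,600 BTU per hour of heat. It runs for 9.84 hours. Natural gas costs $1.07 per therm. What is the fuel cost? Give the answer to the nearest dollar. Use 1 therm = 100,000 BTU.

$14

Heat delivered = 96,600 BTU/h × 9.84 h = 950,544 BTU
Gas input = 950,544 / 0.707 = 1,344,475 BTU
= 1,344,475 / 100,000 = 13.44 therm
Cost = 13.44 × $1.07/therm = $14.39 ≈ $14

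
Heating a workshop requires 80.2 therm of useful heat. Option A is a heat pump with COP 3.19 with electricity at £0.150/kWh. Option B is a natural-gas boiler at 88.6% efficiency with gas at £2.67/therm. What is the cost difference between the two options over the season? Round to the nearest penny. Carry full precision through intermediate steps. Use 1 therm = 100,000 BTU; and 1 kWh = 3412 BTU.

£131.16

Heat load = 80.2 therm × 100,000 = 8,020,000 BTU
Gas: input = 8,020,000 / 0.886 = 9,051,919 BTU = 90.52 therm → 90.52 × £2.67 = £241.69
Heat pump: 8,020,000 BTU / 3412 = 2,351 kWh heat; / 3.19 = 736.8 kWh in → × £0.150 = £110.53
Difference = |£241.69 − £110.53| = £131.16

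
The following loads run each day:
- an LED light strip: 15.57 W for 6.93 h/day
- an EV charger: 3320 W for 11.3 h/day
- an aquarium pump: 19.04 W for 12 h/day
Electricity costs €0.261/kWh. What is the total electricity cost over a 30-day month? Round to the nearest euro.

LED light strip: 15.57 W × 6.93 h × 30 d = 3,237 Wh = 3.237 kWh
EV charger: 3320 W × 11.3 h × 30 d = 1,125,480 Wh = 1,125 kWh
aquarium pump: 19.04 W × 12 h × 30 d = 6,854 Wh = 6.854 kWh
Total energy = 3.237 + 1,125 + 6.854 = 1,136 kWh
Cost = 1,136 kWh × €0.261 = €296.38 ≈ €296

€296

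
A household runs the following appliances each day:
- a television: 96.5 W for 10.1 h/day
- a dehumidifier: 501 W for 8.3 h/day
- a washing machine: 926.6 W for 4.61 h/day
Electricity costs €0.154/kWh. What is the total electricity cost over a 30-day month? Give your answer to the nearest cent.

€43.45

television: 96.5 W × 10.1 h × 30 d = 29,240 Wh = 29.24 kWh
dehumidifier: 501 W × 8.3 h × 30 d = 124,749 Wh = 124.7 kWh
washing machine: 926.6 W × 4.61 h × 30 d = 128,149 Wh = 128.1 kWh
Total energy = 29.24 + 124.7 + 128.1 = 282.1 kWh
Cost = 282.1 kWh × €0.154 = €43.45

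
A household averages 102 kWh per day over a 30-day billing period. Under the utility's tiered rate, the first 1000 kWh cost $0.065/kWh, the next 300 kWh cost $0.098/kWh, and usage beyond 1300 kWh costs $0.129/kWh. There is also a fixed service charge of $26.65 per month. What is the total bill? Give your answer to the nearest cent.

Usage = 102 kWh/day × 30 days = 3060 kWh
First 1000 kWh × $0.065 = $65.00
Next 300 kWh × $0.098 = $29.40
Remaining 1760 kWh × $0.129 = $227.04
Energy charge = $321.44; + service $26.65 = $348.09

$348.09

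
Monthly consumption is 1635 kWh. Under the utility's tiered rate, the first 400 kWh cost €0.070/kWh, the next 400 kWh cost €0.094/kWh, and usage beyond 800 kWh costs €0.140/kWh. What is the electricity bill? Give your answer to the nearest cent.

€182.50

First 400 kWh × €0.070 = €28.00
Next 400 kWh × €0.094 = €37.60
Remaining 835 kWh × €0.140 = €116.90
Total = €182.50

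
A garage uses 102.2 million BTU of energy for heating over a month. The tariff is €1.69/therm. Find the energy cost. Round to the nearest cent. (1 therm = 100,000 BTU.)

102.2 million BTU × (10 therm/million BTU) = 1,022 therm
Cost = 1,022 therm × €1.69/therm = €1,727.18

€1727.18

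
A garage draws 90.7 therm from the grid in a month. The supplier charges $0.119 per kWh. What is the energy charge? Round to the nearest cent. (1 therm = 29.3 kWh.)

$316.24

90.7 therm × (29.3 kWh/therm) = 2,658 kWh
Cost = 2,658 kWh × $0.119/kWh = $316.24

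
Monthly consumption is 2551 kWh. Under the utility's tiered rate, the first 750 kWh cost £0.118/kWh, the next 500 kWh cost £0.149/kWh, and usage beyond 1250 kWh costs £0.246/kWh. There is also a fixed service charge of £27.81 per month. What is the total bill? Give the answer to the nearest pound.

£511

First 750 kWh × £0.118 = £88.50
Next 500 kWh × £0.149 = £74.50
Remaining 1301 kWh × £0.246 = £320.05
Energy charge = £483.05; + service £27.81 = £510.86 ≈ £511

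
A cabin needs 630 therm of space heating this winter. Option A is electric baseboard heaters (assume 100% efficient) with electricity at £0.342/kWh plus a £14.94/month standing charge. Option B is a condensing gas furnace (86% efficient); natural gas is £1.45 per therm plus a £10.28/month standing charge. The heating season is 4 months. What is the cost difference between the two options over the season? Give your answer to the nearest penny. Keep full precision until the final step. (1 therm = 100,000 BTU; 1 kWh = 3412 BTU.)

Heat load = 630 therm × 100,000 = 63,000,000 BTU
Gas: input = 63,000,000 / 0.86 = 73,255,814 BTU = 732.6 therm → 732.6 × £1.45 = £1,062.21; + 4 × £10.28 standing = £1,103.33
Electric: 63,000,000 BTU / 3412 = 18,460 kWh → × £0.342 = £6,314.77; + 4 × £14.94 standing = £6,374.53
Difference = |£1,103.33 − £6,374.53| = £5,271.20

£5271.20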